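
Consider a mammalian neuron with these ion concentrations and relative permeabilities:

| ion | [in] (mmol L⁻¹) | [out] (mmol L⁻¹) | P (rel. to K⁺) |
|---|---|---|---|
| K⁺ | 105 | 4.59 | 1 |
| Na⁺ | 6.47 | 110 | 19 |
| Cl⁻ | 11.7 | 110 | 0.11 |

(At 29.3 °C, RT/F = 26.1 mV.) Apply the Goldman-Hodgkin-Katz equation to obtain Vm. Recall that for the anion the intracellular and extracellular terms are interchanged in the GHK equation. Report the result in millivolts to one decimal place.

Vm = 26.1 · ln[(Σ P·[cation]ₒ + Σ P·[anion]ᵢ) / (Σ P·[cation]ᵢ + Σ P·[anion]ₒ)]
Numerator = 1×4.59 + 19×110 + 0.11×11.7 = 2096
Denominator = 1×105 + 19×6.47 + 0.11×110 = 240
Vm = 26.1 · ln(8.7317) = 26.1 × (2.1670) = 56.56 mV

56.6 mV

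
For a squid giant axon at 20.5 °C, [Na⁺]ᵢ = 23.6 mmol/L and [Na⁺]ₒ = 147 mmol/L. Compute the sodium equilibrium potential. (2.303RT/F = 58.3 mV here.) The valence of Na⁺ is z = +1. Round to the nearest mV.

E = (58.3/z) · log₁₀([Na⁺]_out/[Na⁺]_in) with z = +1.
= (58.3/1) · log₁₀(147/23.6) = 58.30 · log₁₀(6.229)
= 58.30 · (0.7944) = 46.31 mV

46 mV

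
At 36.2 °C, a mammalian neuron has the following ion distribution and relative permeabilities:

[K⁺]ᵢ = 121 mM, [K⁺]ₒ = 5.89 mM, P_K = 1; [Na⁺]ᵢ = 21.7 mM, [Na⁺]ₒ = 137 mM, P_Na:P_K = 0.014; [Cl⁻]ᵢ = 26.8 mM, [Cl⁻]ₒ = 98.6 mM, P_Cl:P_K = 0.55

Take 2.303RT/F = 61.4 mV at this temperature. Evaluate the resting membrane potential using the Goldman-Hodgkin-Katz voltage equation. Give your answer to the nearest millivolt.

Vm = 61.4 · log₁₀[(Σ P·[cation]ₒ + Σ P·[anion]ᵢ) / (Σ P·[cation]ᵢ + Σ P·[anion]ₒ)]
Numerator = 1×5.89 + 0.014×137 + 0.55×26.8 = 22.55
Denominator = 1×121 + 0.014×21.7 + 0.55×98.6 = 175.5
Vm = 61.4 · log₁₀(0.12845) = 61.4 × (-0.8913) = -54.72 mV

-55 mV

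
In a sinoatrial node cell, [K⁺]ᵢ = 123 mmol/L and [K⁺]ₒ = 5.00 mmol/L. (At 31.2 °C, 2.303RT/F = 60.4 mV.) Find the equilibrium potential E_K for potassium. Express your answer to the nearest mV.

E = (60.4/z) · log₁₀([K⁺]_out/[K⁺]_in) with z = +1.
= (60.4/1) · log₁₀(5.00/123) = 60.40 · log₁₀(0.04065)
= 60.40 · (-1.3909) = -84.01 mV

-84 mV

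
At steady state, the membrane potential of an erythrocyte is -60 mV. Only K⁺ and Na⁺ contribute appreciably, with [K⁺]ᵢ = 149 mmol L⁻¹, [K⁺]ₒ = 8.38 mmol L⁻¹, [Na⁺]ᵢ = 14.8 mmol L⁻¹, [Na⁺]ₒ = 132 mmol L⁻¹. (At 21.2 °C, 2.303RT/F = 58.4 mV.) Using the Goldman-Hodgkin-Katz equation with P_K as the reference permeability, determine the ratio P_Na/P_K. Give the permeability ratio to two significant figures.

0.043

Let α = P_Na/P_K. GHK: Vm = 58.4·log₁₀[(Kₒ + α·Naₒ)/(Kᵢ + α·Naᵢ)].
10^(Vm/58.4) = 10^(-60.0/58.4) = 0.093886
So 0.093886·(Kᵢ + α·Naᵢ) = Kₒ + α·Naₒ → α = (0.093886·149.0 − 8.38) / (132.0 − 0.093886·14.8)
α = (13.99 − 8.38) / (132.0 − 1.39) = 5.609/130.6 = 0.04295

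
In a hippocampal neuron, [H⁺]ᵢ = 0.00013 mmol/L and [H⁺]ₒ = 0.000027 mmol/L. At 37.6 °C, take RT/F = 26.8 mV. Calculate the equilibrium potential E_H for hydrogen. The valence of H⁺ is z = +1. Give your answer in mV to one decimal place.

E = (26.8/z) · ln([H⁺]_out/[H⁺]_in) with z = +1.
= (26.8/1) · ln(0.000027/0.00013) = 26.80 · ln(0.2077)
= 26.80 · (-1.5717) = -42.12 mV

-42.1 mV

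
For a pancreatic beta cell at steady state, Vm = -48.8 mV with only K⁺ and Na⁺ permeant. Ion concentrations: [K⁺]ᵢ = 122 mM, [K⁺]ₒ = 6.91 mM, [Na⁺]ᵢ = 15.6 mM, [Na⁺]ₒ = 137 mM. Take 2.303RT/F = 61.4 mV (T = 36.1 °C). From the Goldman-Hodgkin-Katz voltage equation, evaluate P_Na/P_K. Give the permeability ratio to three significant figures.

0.0941

Let α = P_Na/P_K. GHK: Vm = 61.4·log₁₀[(Kₒ + α·Naₒ)/(Kᵢ + α·Naᵢ)].
10^(Vm/61.4) = 10^(-48.8/61.4) = 0.1604
So 0.1604·(Kᵢ + α·Naᵢ) = Kₒ + α·Naₒ → α = (0.1604·122.0 − 6.91) / (137.0 − 0.1604·15.6)
α = (19.57 − 6.91) / (137.0 − 2.502) = 12.66/134.5 = 0.09412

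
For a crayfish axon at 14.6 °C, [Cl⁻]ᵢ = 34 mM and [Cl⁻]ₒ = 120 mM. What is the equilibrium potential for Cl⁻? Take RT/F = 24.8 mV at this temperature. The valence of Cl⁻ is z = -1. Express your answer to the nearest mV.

E = (24.8/z) · ln([Cl⁻]_out/[Cl⁻]_in) with z = -1.
For an anion, dividing by z = -1 reverses the sign.
= (24.8/-1) · ln(120/34) = -24.80 · ln(3.529)
= -24.80 · (1.2611) = -31.28 mV

-31 mV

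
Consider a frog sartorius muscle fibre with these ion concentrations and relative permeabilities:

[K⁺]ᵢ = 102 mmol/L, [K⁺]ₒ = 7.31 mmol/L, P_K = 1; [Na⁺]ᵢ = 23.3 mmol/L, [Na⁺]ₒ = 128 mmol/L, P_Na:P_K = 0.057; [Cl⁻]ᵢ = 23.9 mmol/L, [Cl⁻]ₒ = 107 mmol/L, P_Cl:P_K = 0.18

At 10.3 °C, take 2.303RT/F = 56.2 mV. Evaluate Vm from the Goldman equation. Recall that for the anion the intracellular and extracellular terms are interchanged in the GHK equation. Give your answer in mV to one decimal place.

-45.6 mV

Vm = 56.2 · log₁₀[(Σ P·[cation]ₒ + Σ P·[anion]ᵢ) / (Σ P·[cation]ᵢ + Σ P·[anion]ₒ)]
Numerator = 1×7.31 + 0.057×128 + 0.18×23.9 = 18.91
Denominator = 1×102 + 0.057×23.3 + 0.18×107 = 122.6
Vm = 56.2 · log₁₀(0.15424) = 56.2 × (-0.8118) = -45.62 mV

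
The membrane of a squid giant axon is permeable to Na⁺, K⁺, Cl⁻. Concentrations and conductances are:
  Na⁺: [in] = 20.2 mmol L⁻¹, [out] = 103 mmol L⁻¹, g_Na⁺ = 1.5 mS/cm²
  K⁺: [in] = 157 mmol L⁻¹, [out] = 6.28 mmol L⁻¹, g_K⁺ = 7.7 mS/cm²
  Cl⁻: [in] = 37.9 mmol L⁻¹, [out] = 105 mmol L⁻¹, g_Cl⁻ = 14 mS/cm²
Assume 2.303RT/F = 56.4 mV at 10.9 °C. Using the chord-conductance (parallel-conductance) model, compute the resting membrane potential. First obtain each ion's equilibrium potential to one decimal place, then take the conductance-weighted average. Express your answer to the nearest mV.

E_Na⁺ = (56.4/1)·log₁₀(103/20.2) = 39.9 mV
E_K⁺ = (56.4/1)·log₁₀(6.28/157) = -78.8 mV
E_Cl⁻ = (56.4/-1)·log₁₀(105/37.9) = -25.0 mV
Vm = (Σ gᵢEᵢ)/(Σ gᵢ) = (1.5·39.9 + 7.7·-78.8 + 14·-25.0) / (1.5 + 7.7 + 14)
= -896.91 / 23.2 = -38.66 mV

-39 mV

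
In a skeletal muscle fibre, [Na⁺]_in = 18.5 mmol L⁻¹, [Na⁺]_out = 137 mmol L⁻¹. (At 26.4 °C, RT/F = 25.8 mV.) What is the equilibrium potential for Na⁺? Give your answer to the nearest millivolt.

E = (25.8/z) · ln([Na⁺]_out/[Na⁺]_in) with z = +1.
= (25.8/1) · ln(137/18.5) = 25.80 · ln(7.405)
= 25.80 · (2.0022) = 51.66 mV

52 mV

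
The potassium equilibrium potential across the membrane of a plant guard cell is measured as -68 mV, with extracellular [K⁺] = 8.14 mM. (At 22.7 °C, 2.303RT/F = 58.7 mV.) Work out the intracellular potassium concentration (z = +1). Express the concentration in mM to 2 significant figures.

Nernst: E = (58.7/1) · log₁₀([out]/[in]), so log₁₀([out]/[in]) = -68.0 × 1 / 58.7 = -1.1584.
[out]/[in] = 10^(-1.1584) = 0.06943.
[in] = 8.14 / 0.06943 = 117.2 mM.

120 mM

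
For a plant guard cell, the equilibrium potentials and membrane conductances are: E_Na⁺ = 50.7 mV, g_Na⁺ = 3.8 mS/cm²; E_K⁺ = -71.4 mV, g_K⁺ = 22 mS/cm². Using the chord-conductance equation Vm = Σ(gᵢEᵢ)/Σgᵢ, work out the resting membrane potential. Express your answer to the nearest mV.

-53 mV

Σ gᵢEᵢ = 3.8·(50.7) + 22·(-71.4) = -1378.14
Σ gᵢ = 3.8 + 22 = 25.8
Vm = -1378.14 / 25.8 = -53.42 mV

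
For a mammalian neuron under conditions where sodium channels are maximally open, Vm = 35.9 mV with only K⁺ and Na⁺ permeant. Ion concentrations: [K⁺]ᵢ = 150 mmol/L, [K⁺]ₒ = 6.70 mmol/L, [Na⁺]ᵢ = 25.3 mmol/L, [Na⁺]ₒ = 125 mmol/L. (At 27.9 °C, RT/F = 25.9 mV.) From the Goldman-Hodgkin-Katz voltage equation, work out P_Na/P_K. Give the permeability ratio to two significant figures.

Let α = P_Na/P_K. GHK: Vm = 25.9·ln[(Kₒ + α·Naₒ)/(Kᵢ + α·Naᵢ)].
e^(Vm/25.9) = e^(35.9/25.9) = 3.9992
So 3.9992·(Kᵢ + α·Naᵢ) = Kₒ + α·Naₒ → α = (3.9992·150.0 − 6.7) / (125.0 − 3.9992·25.3)
α = (599.9 − 6.7) / (125.0 − 101.2) = 593.2/23.82 = 24.9

25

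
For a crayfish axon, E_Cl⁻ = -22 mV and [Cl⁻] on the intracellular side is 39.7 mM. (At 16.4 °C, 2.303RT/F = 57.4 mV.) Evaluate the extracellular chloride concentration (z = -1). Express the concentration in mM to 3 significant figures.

Nernst: E = (57.4/-1) · log₁₀([out]/[in]), so log₁₀([out]/[in]) = -22.0 × -1 / 57.4 = 0.3833.
[out]/[in] = 10^(0.3833) = 2.417.
[out] = 2.417 × 39.7 = 95.95 mM.

96.0 mM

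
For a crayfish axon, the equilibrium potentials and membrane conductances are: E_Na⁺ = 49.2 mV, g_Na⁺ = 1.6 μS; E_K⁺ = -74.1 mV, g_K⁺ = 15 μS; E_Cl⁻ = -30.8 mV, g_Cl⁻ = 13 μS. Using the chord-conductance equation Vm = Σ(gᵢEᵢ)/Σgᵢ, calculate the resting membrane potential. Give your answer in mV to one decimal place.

Σ gᵢEᵢ = 1.6·(49.2) + 15·(-74.1) + 13·(-30.8) = -1433.18
Σ gᵢ = 1.6 + 15 + 13 = 29.6
Vm = -1433.18 / 29.6 = -48.42 mV

-48.4 mV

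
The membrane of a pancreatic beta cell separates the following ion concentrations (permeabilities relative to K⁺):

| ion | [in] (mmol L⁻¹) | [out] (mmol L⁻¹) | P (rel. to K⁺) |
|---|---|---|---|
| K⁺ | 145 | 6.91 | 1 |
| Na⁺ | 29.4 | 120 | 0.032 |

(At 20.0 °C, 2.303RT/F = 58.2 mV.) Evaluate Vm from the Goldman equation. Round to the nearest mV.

Vm = 58.2 · log₁₀[(Σ P·[cation]ₒ + Σ P·[anion]ᵢ) / (Σ P·[cation]ᵢ + Σ P·[anion]ₒ)]
Numerator = 1×6.91 + 0.032×120 = 10.75
Denominator = 1×145 + 0.032×29.4 = 145.9
Vm = 58.2 · log₁₀(0.07366) = 58.2 × (-1.1328) = -65.93 mV

-66 mV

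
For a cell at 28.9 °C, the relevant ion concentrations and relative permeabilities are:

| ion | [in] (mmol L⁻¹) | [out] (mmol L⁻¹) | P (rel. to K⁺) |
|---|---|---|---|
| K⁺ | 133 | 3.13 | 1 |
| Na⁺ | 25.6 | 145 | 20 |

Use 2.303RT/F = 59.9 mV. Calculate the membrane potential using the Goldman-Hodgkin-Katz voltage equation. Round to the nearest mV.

Vm = 59.9 · log₁₀[(Σ P·[cation]ₒ + Σ P·[anion]ᵢ) / (Σ P·[cation]ᵢ + Σ P·[anion]ₒ)]
Numerator = 1×3.13 + 20×145 = 2903
Denominator = 1×133 + 20×25.6 = 645
Vm = 59.9 · log₁₀(4.501) = 59.9 × (0.6533) = 39.13 mV

39 mV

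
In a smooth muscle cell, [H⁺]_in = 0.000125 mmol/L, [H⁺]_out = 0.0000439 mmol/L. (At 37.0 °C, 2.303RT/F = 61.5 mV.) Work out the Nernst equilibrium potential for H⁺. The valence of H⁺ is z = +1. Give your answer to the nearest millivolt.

E = (61.5/z) · log₁₀([H⁺]_out/[H⁺]_in) with z = +1.
= (61.5/1) · log₁₀(0.0000439/0.000125) = 61.50 · log₁₀(0.3512)
= 61.50 · (-0.4544) = -27.95 mV

-28 mV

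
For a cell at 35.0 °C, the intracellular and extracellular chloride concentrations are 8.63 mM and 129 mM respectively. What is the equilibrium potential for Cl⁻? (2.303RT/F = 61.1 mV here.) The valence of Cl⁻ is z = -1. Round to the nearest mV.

-72 mV

E = (61.1/z) · log₁₀([Cl⁻]_out/[Cl⁻]_in) with z = -1.
For an anion, dividing by z = -1 reverses the sign.
= (61.1/-1) · log₁₀(129/8.63) = -61.10 · log₁₀(14.95)
= -61.10 · (1.1746) = -71.77 mV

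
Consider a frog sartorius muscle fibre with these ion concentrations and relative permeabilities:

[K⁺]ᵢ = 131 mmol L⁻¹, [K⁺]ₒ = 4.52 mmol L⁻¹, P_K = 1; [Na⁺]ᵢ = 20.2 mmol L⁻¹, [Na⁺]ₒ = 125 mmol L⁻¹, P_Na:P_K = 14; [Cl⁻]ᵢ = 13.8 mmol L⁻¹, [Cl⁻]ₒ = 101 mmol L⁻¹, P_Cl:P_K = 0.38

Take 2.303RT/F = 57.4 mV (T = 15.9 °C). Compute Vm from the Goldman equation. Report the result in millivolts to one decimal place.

Vm = 57.4 · log₁₀[(Σ P·[cation]ₒ + Σ P·[anion]ᵢ) / (Σ P·[cation]ᵢ + Σ P·[anion]ₒ)]
Numerator = 1×4.52 + 14×125 + 0.38×13.8 = 1760
Denominator = 1×131 + 14×20.2 + 0.38×101 = 452.2
Vm = 57.4 · log₁₀(3.8917) = 57.4 × (0.5901) = 33.87 mV

33.9 mV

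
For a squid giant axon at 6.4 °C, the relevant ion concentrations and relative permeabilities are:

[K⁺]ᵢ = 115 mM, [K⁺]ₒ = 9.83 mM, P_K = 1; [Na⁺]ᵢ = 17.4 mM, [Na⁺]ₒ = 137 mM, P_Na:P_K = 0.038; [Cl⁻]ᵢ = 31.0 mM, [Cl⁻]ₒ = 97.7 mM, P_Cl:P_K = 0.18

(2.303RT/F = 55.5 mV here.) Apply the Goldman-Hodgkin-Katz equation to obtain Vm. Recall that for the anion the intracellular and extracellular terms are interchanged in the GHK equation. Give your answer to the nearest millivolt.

-45 mV

Vm = 55.5 · log₁₀[(Σ P·[cation]ₒ + Σ P·[anion]ᵢ) / (Σ P·[cation]ᵢ + Σ P·[anion]ₒ)]
Numerator = 1×9.83 + 0.038×137 + 0.18×31.0 = 20.62
Denominator = 1×115 + 0.038×17.4 + 0.18×97.7 = 133.2
Vm = 55.5 · log₁₀(0.15472) = 55.5 × (-0.8105) = -44.98 mV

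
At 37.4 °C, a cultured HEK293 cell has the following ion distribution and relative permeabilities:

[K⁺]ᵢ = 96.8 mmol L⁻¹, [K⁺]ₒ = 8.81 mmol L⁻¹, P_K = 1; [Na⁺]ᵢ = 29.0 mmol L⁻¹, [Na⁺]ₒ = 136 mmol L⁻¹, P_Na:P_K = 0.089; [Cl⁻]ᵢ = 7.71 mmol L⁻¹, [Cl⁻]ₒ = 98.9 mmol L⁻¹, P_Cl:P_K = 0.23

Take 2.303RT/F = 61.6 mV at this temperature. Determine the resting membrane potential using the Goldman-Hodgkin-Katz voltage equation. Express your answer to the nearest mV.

Vm = 61.6 · log₁₀[(Σ P·[cation]ₒ + Σ P·[anion]ᵢ) / (Σ P·[cation]ᵢ + Σ P·[anion]ₒ)]
Numerator = 1×8.81 + 0.089×136 + 0.23×7.71 = 22.69
Denominator = 1×96.8 + 0.089×29.0 + 0.23×98.9 = 122.1
Vm = 61.6 · log₁₀(0.18577) = 61.6 × (-0.7310) = -45.03 mV

-45 mV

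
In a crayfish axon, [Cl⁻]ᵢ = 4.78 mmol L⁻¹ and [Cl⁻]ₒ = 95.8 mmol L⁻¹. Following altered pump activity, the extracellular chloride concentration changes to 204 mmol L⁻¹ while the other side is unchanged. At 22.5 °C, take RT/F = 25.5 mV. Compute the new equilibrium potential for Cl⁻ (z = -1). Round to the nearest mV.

After the shift: [Cl⁻]_out = 204, [Cl⁻]_in = 4.78 mmol L⁻¹.
E_new = (25.5/-1)·ln(204/4.78) = -25.50 · (3.7537) = -95.72 mV

-96 mV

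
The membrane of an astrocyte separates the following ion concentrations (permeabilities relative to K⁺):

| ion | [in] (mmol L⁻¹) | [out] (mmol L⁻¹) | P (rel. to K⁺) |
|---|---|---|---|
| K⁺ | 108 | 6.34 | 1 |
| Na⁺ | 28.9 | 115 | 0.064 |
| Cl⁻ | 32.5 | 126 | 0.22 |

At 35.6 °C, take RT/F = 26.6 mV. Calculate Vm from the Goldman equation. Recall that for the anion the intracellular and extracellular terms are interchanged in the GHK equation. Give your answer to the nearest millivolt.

Vm = 26.6 · ln[(Σ P·[cation]ₒ + Σ P·[anion]ᵢ) / (Σ P·[cation]ᵢ + Σ P·[anion]ₒ)]
Numerator = 1×6.34 + 0.064×115 + 0.22×32.5 = 20.85
Denominator = 1×108 + 0.064×28.9 + 0.22×126 = 137.6
Vm = 26.6 · ln(0.15156) = 26.6 × (-1.8868) = -50.19 mV

-50 mV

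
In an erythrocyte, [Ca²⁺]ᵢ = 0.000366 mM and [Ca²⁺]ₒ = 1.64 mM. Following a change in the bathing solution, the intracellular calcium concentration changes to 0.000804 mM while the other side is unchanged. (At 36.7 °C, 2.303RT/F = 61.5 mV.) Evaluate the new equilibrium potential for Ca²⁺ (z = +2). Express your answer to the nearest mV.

After the shift: [Ca²⁺]_out = 1.64, [Ca²⁺]_in = 0.000804 mM.
E_new = (61.5/2)·log₁₀(1.64/0.000804) = 30.75 · (3.3096) = 101.77 mV

102 mV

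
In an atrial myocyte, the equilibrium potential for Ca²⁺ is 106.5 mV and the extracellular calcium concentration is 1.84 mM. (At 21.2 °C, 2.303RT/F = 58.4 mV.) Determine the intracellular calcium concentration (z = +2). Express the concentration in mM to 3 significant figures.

0.000415 mM

Nernst: E = (58.4/2) · log₁₀([out]/[in]), so log₁₀([out]/[in]) = 106.5 × 2 / 58.4 = 3.6473.
[out]/[in] = 10^(3.6473) = 4439.
[in] = 1.84 / 4439 = 0.0004145 mM.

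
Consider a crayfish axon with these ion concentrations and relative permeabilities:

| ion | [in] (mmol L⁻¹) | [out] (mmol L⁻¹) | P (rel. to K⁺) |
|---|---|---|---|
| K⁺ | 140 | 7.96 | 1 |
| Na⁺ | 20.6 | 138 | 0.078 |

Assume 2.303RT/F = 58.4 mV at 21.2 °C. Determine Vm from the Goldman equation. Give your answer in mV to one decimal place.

Vm = 58.4 · log₁₀[(Σ P·[cation]ₒ + Σ P·[anion]ᵢ) / (Σ P·[cation]ᵢ + Σ P·[anion]ₒ)]
Numerator = 1×7.96 + 0.078×138 = 18.72
Denominator = 1×140 + 0.078×20.6 = 141.6
Vm = 58.4 · log₁₀(0.13223) = 58.4 × (-0.8787) = -51.32 mV

-51.3 mV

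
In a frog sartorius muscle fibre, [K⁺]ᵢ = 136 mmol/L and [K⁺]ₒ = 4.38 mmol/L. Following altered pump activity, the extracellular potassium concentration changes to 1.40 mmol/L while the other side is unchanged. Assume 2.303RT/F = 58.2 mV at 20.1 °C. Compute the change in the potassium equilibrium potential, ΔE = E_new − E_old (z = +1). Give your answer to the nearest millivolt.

-29 mV

E_old = (58.2/1)·log₁₀(4.38/136) = -86.84 mV
E_new = (58.2/1)·log₁₀(1.40/136) = -115.67 mV
ΔE = -115.67 − (-86.84) = -28.83 mV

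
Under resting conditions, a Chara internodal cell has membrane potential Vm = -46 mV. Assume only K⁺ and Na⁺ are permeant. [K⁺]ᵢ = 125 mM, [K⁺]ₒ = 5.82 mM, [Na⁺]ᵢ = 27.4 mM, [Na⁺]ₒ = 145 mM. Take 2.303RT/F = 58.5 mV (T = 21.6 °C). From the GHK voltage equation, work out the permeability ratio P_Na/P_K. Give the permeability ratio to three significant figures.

Let α = P_Na/P_K. GHK: Vm = 58.5·log₁₀[(Kₒ + α·Naₒ)/(Kᵢ + α·Naᵢ)].
10^(Vm/58.5) = 10^(-46.0/58.5) = 0.16356
So 0.16356·(Kᵢ + α·Naᵢ) = Kₒ + α·Naₒ → α = (0.16356·125.0 − 5.82) / (145.0 − 0.16356·27.4)
α = (20.44 − 5.82) / (145.0 − 4.482) = 14.62/140.5 = 0.1041

0.104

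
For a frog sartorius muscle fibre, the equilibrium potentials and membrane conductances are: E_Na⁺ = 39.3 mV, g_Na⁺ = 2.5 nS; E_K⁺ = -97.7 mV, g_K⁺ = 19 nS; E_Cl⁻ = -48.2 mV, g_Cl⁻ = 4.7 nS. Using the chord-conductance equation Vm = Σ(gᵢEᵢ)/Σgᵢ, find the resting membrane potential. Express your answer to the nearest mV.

Σ gᵢEᵢ = 2.5·(39.3) + 19·(-97.7) + 4.7·(-48.2) = -1984.59
Σ gᵢ = 2.5 + 19 + 4.7 = 26.2
Vm = -1984.59 / 26.2 = -75.75 mV

-76 mV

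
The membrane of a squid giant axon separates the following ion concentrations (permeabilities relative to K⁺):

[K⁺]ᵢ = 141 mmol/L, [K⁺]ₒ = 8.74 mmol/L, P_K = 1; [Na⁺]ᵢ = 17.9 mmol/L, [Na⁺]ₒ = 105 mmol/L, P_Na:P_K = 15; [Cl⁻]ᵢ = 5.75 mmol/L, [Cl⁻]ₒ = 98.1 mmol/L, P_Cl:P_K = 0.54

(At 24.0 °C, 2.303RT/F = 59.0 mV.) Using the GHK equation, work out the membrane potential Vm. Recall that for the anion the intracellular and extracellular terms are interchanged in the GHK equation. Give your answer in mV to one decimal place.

31.6 mV

Vm = 59.0 · log₁₀[(Σ P·[cation]ₒ + Σ P·[anion]ᵢ) / (Σ P·[cation]ᵢ + Σ P·[anion]ₒ)]
Numerator = 1×8.74 + 15×105 + 0.54×5.75 = 1587
Denominator = 1×141 + 15×17.9 + 0.54×98.1 = 462.5
Vm = 59.0 · log₁₀(3.4312) = 59.0 × (0.5354) = 31.59 mV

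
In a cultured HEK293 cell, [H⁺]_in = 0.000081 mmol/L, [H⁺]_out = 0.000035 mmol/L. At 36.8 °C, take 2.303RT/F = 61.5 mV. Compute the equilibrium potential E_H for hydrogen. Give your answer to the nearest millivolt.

-22 mV

E = (61.5/z) · log₁₀([H⁺]_out/[H⁺]_in) with z = +1.
= (61.5/1) · log₁₀(0.000035/0.000081) = 61.50 · log₁₀(0.4321)
= 61.50 · (-0.3644) = -22.41 mV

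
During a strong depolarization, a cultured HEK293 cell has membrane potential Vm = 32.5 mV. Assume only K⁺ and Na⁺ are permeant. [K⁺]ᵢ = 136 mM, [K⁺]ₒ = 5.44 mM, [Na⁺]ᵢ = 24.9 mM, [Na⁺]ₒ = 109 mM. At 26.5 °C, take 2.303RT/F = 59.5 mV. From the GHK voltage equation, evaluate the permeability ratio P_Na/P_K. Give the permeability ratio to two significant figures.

22

Let α = P_Na/P_K. GHK: Vm = 59.5·log₁₀[(Kₒ + α·Naₒ)/(Kᵢ + α·Naᵢ)].
10^(Vm/59.5) = 10^(32.5/59.5) = 3.5174
So 3.5174·(Kᵢ + α·Naᵢ) = Kₒ + α·Naₒ → α = (3.5174·136.0 − 5.44) / (109.0 − 3.5174·24.9)
α = (478.4 − 5.44) / (109.0 − 87.58) = 472.9/21.42 = 22.08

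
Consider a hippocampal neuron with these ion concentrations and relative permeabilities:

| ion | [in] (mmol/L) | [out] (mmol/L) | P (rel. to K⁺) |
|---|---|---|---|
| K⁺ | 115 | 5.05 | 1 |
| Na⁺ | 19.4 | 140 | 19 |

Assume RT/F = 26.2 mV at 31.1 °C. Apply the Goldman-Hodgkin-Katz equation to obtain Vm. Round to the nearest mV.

45 mV

Vm = 26.2 · ln[(Σ P·[cation]ₒ + Σ P·[anion]ᵢ) / (Σ P·[cation]ᵢ + Σ P·[anion]ₒ)]
Numerator = 1×5.05 + 19×140 = 2665
Denominator = 1×115 + 19×19.4 = 483.6
Vm = 26.2 · ln(5.5109) = 26.2 × (1.7067) = 44.72 mV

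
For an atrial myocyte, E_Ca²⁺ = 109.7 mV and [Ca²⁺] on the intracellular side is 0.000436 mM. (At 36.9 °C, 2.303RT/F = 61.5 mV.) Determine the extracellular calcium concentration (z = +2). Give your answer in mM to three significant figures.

1.61 mM

Nernst: E = (61.5/2) · log₁₀([out]/[in]), so log₁₀([out]/[in]) = 109.7 × 2 / 61.5 = 3.5675.
[out]/[in] = 10^(3.5675) = 3694.
[out] = 3694 × 0.000436 = 1.611 mM.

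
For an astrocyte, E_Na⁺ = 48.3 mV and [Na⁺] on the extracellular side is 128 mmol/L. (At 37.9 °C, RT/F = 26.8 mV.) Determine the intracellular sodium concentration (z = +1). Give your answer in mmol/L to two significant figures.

21 mmol/L

Nernst: E = (26.8/1) · ln([out]/[in]), so ln([out]/[in]) = 48.3 × 1 / 26.8 = 1.8022.
[out]/[in] = e^(1.8022) = 6.063.
[in] = 128 / 6.063 = 21.11 mmol/L.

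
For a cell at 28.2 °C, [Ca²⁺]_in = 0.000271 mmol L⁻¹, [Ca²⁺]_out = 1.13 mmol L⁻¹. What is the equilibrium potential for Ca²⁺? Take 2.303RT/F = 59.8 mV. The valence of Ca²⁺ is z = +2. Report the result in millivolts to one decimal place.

108.2 mV

E = (59.8/z) · log₁₀([Ca²⁺]_out/[Ca²⁺]_in) with z = +2.
= (59.8/2) · log₁₀(1.13/0.000271) = 29.90 · log₁₀(4170)
= 29.90 · (3.6201) = 108.24 mV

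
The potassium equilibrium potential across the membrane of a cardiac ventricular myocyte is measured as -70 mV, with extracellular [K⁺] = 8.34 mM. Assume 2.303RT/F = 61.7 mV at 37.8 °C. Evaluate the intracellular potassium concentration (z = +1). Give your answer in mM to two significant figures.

Nernst: E = (61.7/1) · log₁₀([out]/[in]), so log₁₀([out]/[in]) = -70.0 × 1 / 61.7 = -1.1345.
[out]/[in] = 10^(-1.1345) = 0.07336.
[in] = 8.34 / 0.07336 = 113.7 mM.

110 mM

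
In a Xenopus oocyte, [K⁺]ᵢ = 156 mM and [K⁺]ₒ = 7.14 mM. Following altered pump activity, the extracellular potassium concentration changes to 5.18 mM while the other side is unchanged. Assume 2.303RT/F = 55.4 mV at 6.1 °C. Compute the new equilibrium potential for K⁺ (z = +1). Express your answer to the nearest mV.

After the shift: [K⁺]_out = 5.18, [K⁺]_in = 156 mM.
E_new = (55.4/1)·log₁₀(5.18/156) = 55.40 · (-1.4788) = -81.93 mV

-82 mV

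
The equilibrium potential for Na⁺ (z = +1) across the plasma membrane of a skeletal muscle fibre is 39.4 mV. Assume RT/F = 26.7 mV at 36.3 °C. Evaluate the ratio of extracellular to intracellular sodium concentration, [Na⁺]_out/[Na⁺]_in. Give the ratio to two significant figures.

4.4

ln([out]/[in]) = E·z/(26.7) = 39.4 × 1 / 26.7 = 1.4757
[out]/[in] = e^(1.4757) = 4.374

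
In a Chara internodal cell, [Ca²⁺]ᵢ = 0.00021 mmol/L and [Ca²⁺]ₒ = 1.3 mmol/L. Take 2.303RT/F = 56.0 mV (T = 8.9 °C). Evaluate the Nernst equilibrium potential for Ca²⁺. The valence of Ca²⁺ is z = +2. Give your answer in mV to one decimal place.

106.2 mV

E = (56.0/z) · log₁₀([Ca²⁺]_out/[Ca²⁺]_in) with z = +2.
= (56.0/2) · log₁₀(1.3/0.00021) = 28.00 · log₁₀(6190)
= 28.00 · (3.7917) = 106.17 mV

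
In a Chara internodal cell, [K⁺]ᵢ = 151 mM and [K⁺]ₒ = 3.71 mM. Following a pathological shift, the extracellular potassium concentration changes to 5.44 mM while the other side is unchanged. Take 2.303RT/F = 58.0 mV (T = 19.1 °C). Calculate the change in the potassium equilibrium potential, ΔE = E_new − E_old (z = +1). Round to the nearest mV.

E_old = (58.0/1)·log₁₀(3.71/151) = -93.36 mV
E_new = (58.0/1)·log₁₀(5.44/151) = -83.72 mV
ΔE = -83.72 − (-93.36) = 9.64 mV

10 mV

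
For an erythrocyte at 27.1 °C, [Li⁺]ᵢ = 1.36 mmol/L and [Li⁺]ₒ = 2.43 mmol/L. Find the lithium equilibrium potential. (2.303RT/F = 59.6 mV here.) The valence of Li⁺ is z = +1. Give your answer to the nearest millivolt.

15 mV

E = (59.6/z) · log₁₀([Li⁺]_out/[Li⁺]_in) with z = +1.
= (59.6/1) · log₁₀(2.43/1.36) = 59.60 · log₁₀(1.787)
= 59.60 · (0.2521) = 15.02 mV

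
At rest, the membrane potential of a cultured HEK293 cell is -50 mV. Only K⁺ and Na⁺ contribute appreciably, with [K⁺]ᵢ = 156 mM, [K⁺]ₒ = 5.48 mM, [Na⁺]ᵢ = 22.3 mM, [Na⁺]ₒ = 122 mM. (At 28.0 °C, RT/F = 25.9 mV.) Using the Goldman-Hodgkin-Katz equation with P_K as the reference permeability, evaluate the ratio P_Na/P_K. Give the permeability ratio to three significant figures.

0.144

Let α = P_Na/P_K. GHK: Vm = 25.9·ln[(Kₒ + α·Naₒ)/(Kᵢ + α·Naᵢ)].
e^(Vm/25.9) = e^(-50.0/25.9) = 0.14508
So 0.14508·(Kᵢ + α·Naᵢ) = Kₒ + α·Naₒ → α = (0.14508·156.0 − 5.48) / (122.0 − 0.14508·22.3)
α = (22.63 − 5.48) / (122.0 − 3.235) = 17.15/118.8 = 0.1444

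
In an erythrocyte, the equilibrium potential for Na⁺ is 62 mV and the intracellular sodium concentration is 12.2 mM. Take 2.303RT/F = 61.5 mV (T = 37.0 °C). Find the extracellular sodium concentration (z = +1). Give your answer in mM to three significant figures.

124 mM

Nernst: E = (61.5/1) · log₁₀([out]/[in]), so log₁₀([out]/[in]) = 62.0 × 1 / 61.5 = 1.0081.
[out]/[in] = 10^(1.0081) = 10.19.
[out] = 10.19 × 12.2 = 124.3 mM.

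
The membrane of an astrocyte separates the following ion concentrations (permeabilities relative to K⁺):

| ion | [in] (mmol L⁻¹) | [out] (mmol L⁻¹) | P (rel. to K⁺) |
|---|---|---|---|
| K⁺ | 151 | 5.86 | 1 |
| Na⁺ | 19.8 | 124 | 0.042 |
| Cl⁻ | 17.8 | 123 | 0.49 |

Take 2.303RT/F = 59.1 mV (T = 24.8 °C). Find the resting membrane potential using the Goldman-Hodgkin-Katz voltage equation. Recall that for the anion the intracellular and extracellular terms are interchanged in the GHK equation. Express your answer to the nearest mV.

Vm = 59.1 · log₁₀[(Σ P·[cation]ₒ + Σ P·[anion]ᵢ) / (Σ P·[cation]ᵢ + Σ P·[anion]ₒ)]
Numerator = 1×5.86 + 0.042×124 + 0.49×17.8 = 19.79
Denominator = 1×151 + 0.042×19.8 + 0.49×123 = 212.1
Vm = 59.1 · log₁₀(0.093304) = 59.1 × (-1.0301) = -60.88 mV

-61 mV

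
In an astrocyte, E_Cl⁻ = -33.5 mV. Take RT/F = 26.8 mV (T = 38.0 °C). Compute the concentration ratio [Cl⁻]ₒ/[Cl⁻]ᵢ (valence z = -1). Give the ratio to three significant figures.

3.49

ln([out]/[in]) = E·z/(26.8) = -33.5 × -1 / 26.8 = 1.2500
[out]/[in] = e^(1.2500) = 3.49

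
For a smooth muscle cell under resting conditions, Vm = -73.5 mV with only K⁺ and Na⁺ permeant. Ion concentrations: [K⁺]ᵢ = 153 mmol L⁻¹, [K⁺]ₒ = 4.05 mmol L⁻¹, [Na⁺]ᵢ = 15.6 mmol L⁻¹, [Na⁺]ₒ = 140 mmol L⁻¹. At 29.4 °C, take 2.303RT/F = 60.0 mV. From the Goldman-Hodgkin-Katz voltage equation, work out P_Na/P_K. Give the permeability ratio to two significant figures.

Let α = P_Na/P_K. GHK: Vm = 60.0·log₁₀[(Kₒ + α·Naₒ)/(Kᵢ + α·Naᵢ)].
10^(Vm/60.0) = 10^(-73.5/60.0) = 0.059566
So 0.059566·(Kᵢ + α·Naᵢ) = Kₒ + α·Naₒ → α = (0.059566·153.0 − 4.05) / (140.0 − 0.059566·15.6)
α = (9.114 − 4.05) / (140.0 − 0.9292) = 5.064/139.1 = 0.03641

0.036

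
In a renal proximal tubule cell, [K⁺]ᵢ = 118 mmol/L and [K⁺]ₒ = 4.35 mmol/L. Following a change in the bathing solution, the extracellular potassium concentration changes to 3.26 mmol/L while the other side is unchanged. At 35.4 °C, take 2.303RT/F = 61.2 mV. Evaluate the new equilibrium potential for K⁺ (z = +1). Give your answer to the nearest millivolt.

-95 mV

After the shift: [K⁺]_out = 3.26, [K⁺]_in = 118 mmol/L.
E_new = (61.2/1)·log₁₀(3.26/118) = 61.20 · (-1.5587) = -95.39 mV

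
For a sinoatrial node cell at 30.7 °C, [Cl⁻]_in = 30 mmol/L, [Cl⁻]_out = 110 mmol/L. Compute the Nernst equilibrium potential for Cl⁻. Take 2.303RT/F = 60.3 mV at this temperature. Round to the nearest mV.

E = (60.3/z) · log₁₀([Cl⁻]_out/[Cl⁻]_in) with z = -1.
For an anion, dividing by z = -1 reverses the sign.
= (60.3/-1) · log₁₀(110/30) = -60.30 · log₁₀(3.667)
= -60.30 · (0.5643) = -34.03 mV

-34 mV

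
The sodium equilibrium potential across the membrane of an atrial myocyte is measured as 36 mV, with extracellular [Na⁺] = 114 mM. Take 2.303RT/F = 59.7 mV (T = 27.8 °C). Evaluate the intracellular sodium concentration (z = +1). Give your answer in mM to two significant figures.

Nernst: E = (59.7/1) · log₁₀([out]/[in]), so log₁₀([out]/[in]) = 36.0 × 1 / 59.7 = 0.6030.
[out]/[in] = 10^(0.6030) = 4.009.
[in] = 114 / 4.009 = 28.44 mM.

28 mM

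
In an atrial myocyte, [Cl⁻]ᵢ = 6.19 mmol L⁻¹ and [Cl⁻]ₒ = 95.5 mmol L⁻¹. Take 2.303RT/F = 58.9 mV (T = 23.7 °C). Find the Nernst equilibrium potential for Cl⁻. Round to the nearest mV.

E = (58.9/z) · log₁₀([Cl⁻]_out/[Cl⁻]_in) with z = -1.
For an anion, dividing by z = -1 reverses the sign.
= (58.9/-1) · log₁₀(95.5/6.19) = -58.90 · log₁₀(15.43)
= -58.90 · (1.1883) = -69.99 mV

-70 mV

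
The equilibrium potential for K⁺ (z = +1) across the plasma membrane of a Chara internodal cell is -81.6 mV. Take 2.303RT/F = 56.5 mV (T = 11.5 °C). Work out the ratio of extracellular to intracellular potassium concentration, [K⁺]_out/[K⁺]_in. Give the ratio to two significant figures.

log₁₀([out]/[in]) = E·z/(56.5) = -81.6 × 1 / 56.5 = -1.4442
[out]/[in] = 10^(-1.4442) = 0.03595

0.036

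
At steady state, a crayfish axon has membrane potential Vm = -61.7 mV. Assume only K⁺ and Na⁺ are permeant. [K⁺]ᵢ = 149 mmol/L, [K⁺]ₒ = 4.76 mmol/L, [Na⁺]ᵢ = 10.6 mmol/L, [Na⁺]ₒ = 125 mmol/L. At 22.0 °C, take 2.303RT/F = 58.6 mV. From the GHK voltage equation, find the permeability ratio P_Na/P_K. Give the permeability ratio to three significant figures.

Let α = P_Na/P_K. GHK: Vm = 58.6·log₁₀[(Kₒ + α·Naₒ)/(Kᵢ + α·Naᵢ)].
10^(Vm/58.6) = 10^(-61.7/58.6) = 0.088532
So 0.088532·(Kᵢ + α·Naᵢ) = Kₒ + α·Naₒ → α = (0.088532·149.0 − 4.76) / (125.0 − 0.088532·10.6)
α = (13.19 − 4.76) / (125.0 − 0.9384) = 8.431/124.1 = 0.06796

0.0680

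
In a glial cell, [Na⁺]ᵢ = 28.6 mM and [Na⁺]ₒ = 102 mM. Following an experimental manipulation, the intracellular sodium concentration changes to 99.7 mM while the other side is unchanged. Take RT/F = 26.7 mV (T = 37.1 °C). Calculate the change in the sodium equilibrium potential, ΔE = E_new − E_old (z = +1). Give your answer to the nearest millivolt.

E_old = (26.7/1)·ln(102/28.6) = 33.95 mV
E_new = (26.7/1)·ln(102/99.7) = 0.61 mV
ΔE = 0.61 − (33.95) = -33.34 mV

-33 mV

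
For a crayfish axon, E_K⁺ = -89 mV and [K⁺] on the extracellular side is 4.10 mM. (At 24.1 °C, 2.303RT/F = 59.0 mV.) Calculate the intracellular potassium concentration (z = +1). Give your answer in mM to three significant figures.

Nernst: E = (59.0/1) · log₁₀([out]/[in]), so log₁₀([out]/[in]) = -89.0 × 1 / 59.0 = -1.5085.
[out]/[in] = 10^(-1.5085) = 0.03101.
[in] = 4.10 / 0.03101 = 132.2 mM.

132 mM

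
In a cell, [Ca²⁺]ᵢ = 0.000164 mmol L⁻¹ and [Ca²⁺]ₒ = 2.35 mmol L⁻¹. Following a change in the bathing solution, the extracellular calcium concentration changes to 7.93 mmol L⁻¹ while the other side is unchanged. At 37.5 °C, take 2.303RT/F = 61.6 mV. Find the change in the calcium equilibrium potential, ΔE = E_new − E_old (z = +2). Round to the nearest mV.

16 mV

E_old = (61.6/2)·log₁₀(2.35/0.000164) = 128.01 mV
E_new = (61.6/2)·log₁₀(7.93/0.000164) = 144.28 mV
ΔE = 144.28 − (128.01) = 16.27 mV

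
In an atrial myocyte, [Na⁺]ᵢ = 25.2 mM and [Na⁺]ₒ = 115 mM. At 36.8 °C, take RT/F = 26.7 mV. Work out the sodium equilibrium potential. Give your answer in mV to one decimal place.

40.5 mV

E = (26.7/z) · ln([Na⁺]_out/[Na⁺]_in) with z = +1.
= (26.7/1) · ln(115/25.2) = 26.70 · ln(4.563)
= 26.70 · (1.5181) = 40.53 mV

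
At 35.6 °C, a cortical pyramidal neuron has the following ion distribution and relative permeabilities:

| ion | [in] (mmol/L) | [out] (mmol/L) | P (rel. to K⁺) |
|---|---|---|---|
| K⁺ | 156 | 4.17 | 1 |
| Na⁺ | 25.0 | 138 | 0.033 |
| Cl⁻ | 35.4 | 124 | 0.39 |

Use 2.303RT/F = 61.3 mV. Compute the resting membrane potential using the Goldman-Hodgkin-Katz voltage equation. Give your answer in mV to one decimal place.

-58.8 mV

Vm = 61.3 · log₁₀[(Σ P·[cation]ₒ + Σ P·[anion]ᵢ) / (Σ P·[cation]ᵢ + Σ P·[anion]ₒ)]
Numerator = 1×4.17 + 0.033×138 + 0.39×35.4 = 22.53
Denominator = 1×156 + 0.033×25.0 + 0.39×124 = 205.2
Vm = 61.3 · log₁₀(0.1098) = 61.3 × (-0.9594) = -58.81 mV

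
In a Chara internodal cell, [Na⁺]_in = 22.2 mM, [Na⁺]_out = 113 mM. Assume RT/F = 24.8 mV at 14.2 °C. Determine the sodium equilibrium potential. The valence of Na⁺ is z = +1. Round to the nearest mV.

E = (24.8/z) · ln([Na⁺]_out/[Na⁺]_in) with z = +1.
= (24.8/1) · ln(113/22.2) = 24.80 · ln(5.09)
= 24.80 · (1.6273) = 40.36 mV

40 mV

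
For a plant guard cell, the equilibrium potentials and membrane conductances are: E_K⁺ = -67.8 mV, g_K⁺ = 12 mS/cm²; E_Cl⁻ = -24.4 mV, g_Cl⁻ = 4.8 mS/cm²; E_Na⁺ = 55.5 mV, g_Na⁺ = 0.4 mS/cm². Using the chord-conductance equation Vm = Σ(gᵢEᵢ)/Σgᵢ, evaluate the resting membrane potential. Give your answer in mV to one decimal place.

Σ gᵢEᵢ = 12·(-67.8) + 4.8·(-24.4) + 0.4·(55.5) = -908.52
Σ gᵢ = 12 + 4.8 + 0.4 = 17.2
Vm = -908.52 / 17.2 = -52.82 mV

-52.8 mV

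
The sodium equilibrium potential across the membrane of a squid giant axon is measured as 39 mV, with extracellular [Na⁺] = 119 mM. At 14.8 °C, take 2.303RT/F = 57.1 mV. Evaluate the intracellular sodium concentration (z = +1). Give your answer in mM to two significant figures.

25 mM

Nernst: E = (57.1/1) · log₁₀([out]/[in]), so log₁₀([out]/[in]) = 39.0 × 1 / 57.1 = 0.6830.
[out]/[in] = 10^(0.6830) = 4.82.
[in] = 119 / 4.82 = 24.69 mM.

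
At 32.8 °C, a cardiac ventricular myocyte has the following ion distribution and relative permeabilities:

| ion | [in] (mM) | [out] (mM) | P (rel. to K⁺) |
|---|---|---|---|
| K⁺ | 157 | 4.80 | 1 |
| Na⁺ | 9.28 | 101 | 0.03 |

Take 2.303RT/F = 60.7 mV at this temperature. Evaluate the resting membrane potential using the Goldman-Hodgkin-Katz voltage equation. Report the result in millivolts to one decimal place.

-79.1 mV

Vm = 60.7 · log₁₀[(Σ P·[cation]ₒ + Σ P·[anion]ᵢ) / (Σ P·[cation]ᵢ + Σ P·[anion]ₒ)]
Numerator = 1×4.80 + 0.03×101 = 7.83
Denominator = 1×157 + 0.03×9.28 = 157.3
Vm = 60.7 · log₁₀(0.049784) = 60.7 × (-1.3029) = -79.09 mV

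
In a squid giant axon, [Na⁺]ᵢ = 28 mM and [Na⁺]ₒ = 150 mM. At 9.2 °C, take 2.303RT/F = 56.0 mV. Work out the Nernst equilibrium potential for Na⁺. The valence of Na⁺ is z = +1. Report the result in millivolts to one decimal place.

E = (56.0/z) · log₁₀([Na⁺]_out/[Na⁺]_in) with z = +1.
= (56.0/1) · log₁₀(150/28) = 56.00 · log₁₀(5.357)
= 56.00 · (0.7289) = 40.82 mV

40.8 mV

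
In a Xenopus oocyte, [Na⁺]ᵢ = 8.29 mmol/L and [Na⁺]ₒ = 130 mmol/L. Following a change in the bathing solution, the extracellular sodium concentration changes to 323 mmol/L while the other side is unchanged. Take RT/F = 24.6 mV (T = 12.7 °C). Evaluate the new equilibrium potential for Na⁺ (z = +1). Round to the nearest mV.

After the shift: [Na⁺]_out = 323, [Na⁺]_in = 8.29 mmol/L.
E_new = (24.6/1)·ln(323/8.29) = 24.60 · (3.6626) = 90.10 mV

90 mV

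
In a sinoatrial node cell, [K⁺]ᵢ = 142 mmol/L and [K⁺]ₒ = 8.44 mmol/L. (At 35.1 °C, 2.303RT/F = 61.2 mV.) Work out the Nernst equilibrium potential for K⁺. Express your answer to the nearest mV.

-75 mV

E = (61.2/z) · log₁₀([K⁺]_out/[K⁺]_in) with z = +1.
= (61.2/1) · log₁₀(8.44/142) = 61.20 · log₁₀(0.05944)
= 61.20 · (-1.2259) = -75.03 mV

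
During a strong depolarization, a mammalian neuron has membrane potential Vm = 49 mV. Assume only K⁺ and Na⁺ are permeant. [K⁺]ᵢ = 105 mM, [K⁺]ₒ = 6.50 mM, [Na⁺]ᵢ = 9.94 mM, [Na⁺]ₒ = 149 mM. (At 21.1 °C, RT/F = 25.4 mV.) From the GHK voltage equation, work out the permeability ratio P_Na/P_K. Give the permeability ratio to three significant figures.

Let α = P_Na/P_K. GHK: Vm = 25.4·ln[(Kₒ + α·Naₒ)/(Kᵢ + α·Naᵢ)].
e^(Vm/25.4) = e^(49.0/25.4) = 6.8835
So 6.8835·(Kᵢ + α·Naᵢ) = Kₒ + α·Naₒ → α = (6.8835·105.0 − 6.5) / (149.0 − 6.8835·9.94)
α = (722.8 − 6.5) / (149.0 − 68.42) = 716.3/80.58 = 8.889

8.89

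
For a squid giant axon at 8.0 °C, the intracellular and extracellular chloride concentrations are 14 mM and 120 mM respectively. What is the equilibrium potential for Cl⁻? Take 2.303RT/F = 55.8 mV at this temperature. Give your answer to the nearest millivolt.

E = (55.8/z) · log₁₀([Cl⁻]_out/[Cl⁻]_in) with z = -1.
For an anion, dividing by z = -1 reverses the sign.
= (55.8/-1) · log₁₀(120/14) = -55.80 · log₁₀(8.571)
= -55.80 · (0.9331) = -52.06 mV

-52 mV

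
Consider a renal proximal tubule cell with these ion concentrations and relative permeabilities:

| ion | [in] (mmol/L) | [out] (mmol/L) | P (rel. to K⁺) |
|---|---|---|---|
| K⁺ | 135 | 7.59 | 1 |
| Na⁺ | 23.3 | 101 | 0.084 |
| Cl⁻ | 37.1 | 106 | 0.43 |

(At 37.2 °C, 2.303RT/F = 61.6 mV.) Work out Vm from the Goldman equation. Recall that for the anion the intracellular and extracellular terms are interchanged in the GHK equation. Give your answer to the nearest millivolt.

Vm = 61.6 · log₁₀[(Σ P·[cation]ₒ + Σ P·[anion]ᵢ) / (Σ P·[cation]ᵢ + Σ P·[anion]ₒ)]
Numerator = 1×7.59 + 0.084×101 + 0.43×37.1 = 32.03
Denominator = 1×135 + 0.084×23.3 + 0.43×106 = 182.5
Vm = 61.6 · log₁₀(0.17545) = 61.6 × (-0.7558) = -46.56 mV

-47 mV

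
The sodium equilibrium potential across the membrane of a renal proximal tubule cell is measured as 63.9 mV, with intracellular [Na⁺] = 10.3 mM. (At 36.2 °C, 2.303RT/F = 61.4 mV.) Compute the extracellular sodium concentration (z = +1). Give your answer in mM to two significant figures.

Nernst: E = (61.4/1) · log₁₀([out]/[in]), so log₁₀([out]/[in]) = 63.9 × 1 / 61.4 = 1.0407.
[out]/[in] = 10^(1.0407) = 10.98.
[out] = 10.98 × 10.3 = 113.1 mM.

110 mM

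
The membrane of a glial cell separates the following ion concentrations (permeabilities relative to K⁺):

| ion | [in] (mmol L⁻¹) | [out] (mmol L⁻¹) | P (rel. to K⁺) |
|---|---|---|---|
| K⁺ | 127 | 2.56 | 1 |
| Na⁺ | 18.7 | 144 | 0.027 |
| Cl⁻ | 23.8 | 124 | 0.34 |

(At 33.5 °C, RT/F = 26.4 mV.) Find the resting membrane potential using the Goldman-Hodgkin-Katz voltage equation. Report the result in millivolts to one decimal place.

-64.9 mV

Vm = 26.4 · ln[(Σ P·[cation]ₒ + Σ P·[anion]ᵢ) / (Σ P·[cation]ᵢ + Σ P·[anion]ₒ)]
Numerator = 1×2.56 + 0.027×144 + 0.34×23.8 = 14.54
Denominator = 1×127 + 0.027×18.7 + 0.34×124 = 169.7
Vm = 26.4 · ln(0.085698) = 26.4 × (-2.4569) = -64.86 mV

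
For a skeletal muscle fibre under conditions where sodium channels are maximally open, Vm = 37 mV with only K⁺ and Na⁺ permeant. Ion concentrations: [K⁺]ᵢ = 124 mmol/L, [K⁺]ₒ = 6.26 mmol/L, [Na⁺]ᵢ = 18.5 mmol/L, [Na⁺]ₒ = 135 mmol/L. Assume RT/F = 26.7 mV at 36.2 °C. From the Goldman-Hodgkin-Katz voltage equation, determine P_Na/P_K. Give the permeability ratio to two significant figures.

Let α = P_Na/P_K. GHK: Vm = 26.7·ln[(Kₒ + α·Naₒ)/(Kᵢ + α·Naᵢ)].
e^(Vm/26.7) = e^(37.0/26.7) = 3.9979
So 3.9979·(Kᵢ + α·Naᵢ) = Kₒ + α·Naₒ → α = (3.9979·124.0 − 6.26) / (135.0 − 3.9979·18.5)
α = (495.7 − 6.26) / (135.0 − 73.96) = 489.5/61.04 = 8.019

8.0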